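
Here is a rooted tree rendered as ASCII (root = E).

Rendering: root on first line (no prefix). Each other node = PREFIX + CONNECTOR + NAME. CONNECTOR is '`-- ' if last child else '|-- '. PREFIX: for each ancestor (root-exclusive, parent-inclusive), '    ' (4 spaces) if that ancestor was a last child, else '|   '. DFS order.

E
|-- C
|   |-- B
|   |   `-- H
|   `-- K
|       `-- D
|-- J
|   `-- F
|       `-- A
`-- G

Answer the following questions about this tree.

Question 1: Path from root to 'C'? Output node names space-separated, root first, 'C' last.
Answer: E C

Derivation:
Walk down from root: E -> C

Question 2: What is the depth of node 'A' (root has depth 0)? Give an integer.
Answer: 3

Derivation:
Path from root to A: E -> J -> F -> A
Depth = number of edges = 3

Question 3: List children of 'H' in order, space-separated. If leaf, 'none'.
Answer: none

Derivation:
Node H's children (from adjacency): (leaf)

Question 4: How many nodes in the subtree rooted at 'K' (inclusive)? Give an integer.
Subtree rooted at K contains: D, K
Count = 2

Answer: 2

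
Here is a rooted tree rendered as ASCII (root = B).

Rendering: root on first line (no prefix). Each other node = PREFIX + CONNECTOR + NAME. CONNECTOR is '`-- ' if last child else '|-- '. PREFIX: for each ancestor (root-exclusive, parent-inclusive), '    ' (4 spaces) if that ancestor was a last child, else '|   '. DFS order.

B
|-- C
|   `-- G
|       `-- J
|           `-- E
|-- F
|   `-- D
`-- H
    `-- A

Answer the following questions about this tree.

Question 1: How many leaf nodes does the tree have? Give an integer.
Answer: 3

Derivation:
Leaves (nodes with no children): A, D, E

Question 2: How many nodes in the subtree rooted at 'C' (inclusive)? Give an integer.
Answer: 4

Derivation:
Subtree rooted at C contains: C, E, G, J
Count = 4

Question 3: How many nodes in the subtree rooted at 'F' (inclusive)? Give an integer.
Answer: 2

Derivation:
Subtree rooted at F contains: D, F
Count = 2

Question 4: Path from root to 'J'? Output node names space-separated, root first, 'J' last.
Answer: B C G J

Derivation:
Walk down from root: B -> C -> G -> J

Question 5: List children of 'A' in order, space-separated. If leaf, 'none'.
Node A's children (from adjacency): (leaf)

Answer: none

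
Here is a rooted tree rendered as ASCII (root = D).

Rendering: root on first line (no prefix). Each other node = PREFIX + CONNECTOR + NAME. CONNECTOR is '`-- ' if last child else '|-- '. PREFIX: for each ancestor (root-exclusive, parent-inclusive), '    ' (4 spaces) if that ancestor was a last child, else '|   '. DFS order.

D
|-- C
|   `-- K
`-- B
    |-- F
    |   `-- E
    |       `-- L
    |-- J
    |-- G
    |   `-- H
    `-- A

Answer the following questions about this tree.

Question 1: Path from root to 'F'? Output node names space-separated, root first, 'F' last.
Answer: D B F

Derivation:
Walk down from root: D -> B -> F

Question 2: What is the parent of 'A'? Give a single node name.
Answer: B

Derivation:
Scan adjacency: A appears as child of B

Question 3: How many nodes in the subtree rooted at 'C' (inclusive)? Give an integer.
Subtree rooted at C contains: C, K
Count = 2

Answer: 2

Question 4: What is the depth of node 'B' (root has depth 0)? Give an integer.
Path from root to B: D -> B
Depth = number of edges = 1

Answer: 1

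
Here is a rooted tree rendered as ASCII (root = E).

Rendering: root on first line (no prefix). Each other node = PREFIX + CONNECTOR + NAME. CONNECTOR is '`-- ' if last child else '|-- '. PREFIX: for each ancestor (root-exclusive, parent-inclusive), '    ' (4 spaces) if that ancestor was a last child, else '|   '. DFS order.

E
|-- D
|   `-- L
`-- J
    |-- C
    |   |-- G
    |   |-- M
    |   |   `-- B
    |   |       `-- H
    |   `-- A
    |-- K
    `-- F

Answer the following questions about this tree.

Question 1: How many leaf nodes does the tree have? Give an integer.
Leaves (nodes with no children): A, F, G, H, K, L

Answer: 6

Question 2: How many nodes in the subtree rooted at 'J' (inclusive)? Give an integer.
Subtree rooted at J contains: A, B, C, F, G, H, J, K, M
Count = 9

Answer: 9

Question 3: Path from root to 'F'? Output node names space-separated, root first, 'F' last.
Walk down from root: E -> J -> F

Answer: E J F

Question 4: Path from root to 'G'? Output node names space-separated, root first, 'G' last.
Walk down from root: E -> J -> C -> G

Answer: E J C G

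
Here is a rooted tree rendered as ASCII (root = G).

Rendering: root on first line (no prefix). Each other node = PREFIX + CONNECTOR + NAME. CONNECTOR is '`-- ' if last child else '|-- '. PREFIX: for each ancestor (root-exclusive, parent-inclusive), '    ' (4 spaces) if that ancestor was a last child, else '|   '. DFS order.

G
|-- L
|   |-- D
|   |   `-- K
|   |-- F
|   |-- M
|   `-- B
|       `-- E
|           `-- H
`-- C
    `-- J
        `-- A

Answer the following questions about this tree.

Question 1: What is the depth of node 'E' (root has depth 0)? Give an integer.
Answer: 3

Derivation:
Path from root to E: G -> L -> B -> E
Depth = number of edges = 3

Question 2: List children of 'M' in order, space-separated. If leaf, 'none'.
Answer: none

Derivation:
Node M's children (from adjacency): (leaf)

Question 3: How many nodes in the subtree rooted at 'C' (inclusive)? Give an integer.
Subtree rooted at C contains: A, C, J
Count = 3

Answer: 3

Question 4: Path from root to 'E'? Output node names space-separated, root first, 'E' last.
Answer: G L B E

Derivation:
Walk down from root: G -> L -> B -> E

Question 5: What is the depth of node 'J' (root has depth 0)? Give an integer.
Answer: 2

Derivation:
Path from root to J: G -> C -> J
Depth = number of edges = 2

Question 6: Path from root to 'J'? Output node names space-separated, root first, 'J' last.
Walk down from root: G -> C -> J

Answer: G C J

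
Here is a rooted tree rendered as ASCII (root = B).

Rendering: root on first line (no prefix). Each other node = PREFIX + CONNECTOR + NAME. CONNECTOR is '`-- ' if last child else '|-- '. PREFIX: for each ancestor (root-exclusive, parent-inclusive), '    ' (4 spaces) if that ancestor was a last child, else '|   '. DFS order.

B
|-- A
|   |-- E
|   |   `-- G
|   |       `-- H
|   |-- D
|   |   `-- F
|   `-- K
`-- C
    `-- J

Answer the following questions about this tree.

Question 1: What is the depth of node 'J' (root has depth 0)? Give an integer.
Answer: 2

Derivation:
Path from root to J: B -> C -> J
Depth = number of edges = 2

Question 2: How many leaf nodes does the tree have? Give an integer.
Leaves (nodes with no children): F, H, J, K

Answer: 4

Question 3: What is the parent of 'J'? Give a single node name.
Scan adjacency: J appears as child of C

Answer: C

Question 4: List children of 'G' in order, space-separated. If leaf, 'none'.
Answer: H

Derivation:
Node G's children (from adjacency): H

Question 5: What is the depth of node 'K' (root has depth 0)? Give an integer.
Answer: 2

Derivation:
Path from root to K: B -> A -> K
Depth = number of edges = 2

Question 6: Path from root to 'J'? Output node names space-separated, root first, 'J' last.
Answer: B C J

Derivation:
Walk down from root: B -> C -> J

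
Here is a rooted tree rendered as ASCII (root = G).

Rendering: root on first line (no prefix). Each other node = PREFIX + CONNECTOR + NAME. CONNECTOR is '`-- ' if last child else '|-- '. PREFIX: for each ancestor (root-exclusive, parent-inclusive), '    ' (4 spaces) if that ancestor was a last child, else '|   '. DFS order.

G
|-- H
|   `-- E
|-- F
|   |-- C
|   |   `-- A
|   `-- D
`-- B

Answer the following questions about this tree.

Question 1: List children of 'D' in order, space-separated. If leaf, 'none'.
Node D's children (from adjacency): (leaf)

Answer: none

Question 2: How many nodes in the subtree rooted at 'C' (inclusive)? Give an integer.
Subtree rooted at C contains: A, C
Count = 2

Answer: 2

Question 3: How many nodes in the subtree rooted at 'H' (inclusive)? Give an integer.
Subtree rooted at H contains: E, H
Count = 2

Answer: 2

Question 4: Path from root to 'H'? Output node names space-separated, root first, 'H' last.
Walk down from root: G -> H

Answer: G H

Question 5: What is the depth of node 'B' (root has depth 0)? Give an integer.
Answer: 1

Derivation:
Path from root to B: G -> B
Depth = number of edges = 1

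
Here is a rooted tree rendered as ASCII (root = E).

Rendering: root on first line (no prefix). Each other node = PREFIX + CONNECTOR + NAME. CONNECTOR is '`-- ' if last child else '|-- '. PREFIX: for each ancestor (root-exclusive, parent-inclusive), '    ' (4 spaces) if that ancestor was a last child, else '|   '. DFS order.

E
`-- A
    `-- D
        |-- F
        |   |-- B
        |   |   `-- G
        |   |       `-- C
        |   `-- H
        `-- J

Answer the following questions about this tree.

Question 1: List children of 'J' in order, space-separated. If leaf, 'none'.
Node J's children (from adjacency): (leaf)

Answer: none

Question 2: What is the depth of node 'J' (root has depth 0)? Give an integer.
Answer: 3

Derivation:
Path from root to J: E -> A -> D -> J
Depth = number of edges = 3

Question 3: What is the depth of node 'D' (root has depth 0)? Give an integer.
Answer: 2

Derivation:
Path from root to D: E -> A -> D
Depth = number of edges = 2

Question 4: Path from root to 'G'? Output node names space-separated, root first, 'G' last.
Answer: E A D F B G

Derivation:
Walk down from root: E -> A -> D -> F -> B -> G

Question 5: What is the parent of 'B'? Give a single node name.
Answer: F

Derivation:
Scan adjacency: B appears as child of F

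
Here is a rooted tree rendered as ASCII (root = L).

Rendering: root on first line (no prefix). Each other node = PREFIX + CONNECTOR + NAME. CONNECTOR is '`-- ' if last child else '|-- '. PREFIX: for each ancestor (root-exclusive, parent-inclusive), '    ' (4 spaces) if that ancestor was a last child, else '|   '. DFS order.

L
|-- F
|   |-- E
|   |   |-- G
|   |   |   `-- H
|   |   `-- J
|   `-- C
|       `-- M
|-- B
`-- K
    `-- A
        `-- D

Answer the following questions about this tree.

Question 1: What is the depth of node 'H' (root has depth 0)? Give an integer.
Path from root to H: L -> F -> E -> G -> H
Depth = number of edges = 4

Answer: 4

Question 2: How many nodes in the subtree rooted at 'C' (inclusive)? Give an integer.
Answer: 2

Derivation:
Subtree rooted at C contains: C, M
Count = 2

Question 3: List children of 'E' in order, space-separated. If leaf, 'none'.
Node E's children (from adjacency): G, J

Answer: G J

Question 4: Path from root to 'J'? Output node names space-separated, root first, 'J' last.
Walk down from root: L -> F -> E -> J

Answer: L F E J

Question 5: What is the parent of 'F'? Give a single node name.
Answer: L

Derivation:
Scan adjacency: F appears as child of L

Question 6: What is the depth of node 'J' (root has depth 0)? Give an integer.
Path from root to J: L -> F -> E -> J
Depth = number of edges = 3

Answer: 3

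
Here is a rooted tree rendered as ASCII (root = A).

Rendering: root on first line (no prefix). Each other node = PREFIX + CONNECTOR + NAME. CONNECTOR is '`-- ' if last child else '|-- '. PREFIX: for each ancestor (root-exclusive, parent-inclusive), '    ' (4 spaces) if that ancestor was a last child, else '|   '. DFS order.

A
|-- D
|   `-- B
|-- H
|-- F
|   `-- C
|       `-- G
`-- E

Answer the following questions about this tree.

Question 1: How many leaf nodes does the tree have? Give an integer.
Answer: 4

Derivation:
Leaves (nodes with no children): B, E, G, H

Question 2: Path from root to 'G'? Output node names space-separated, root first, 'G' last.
Answer: A F C G

Derivation:
Walk down from root: A -> F -> C -> G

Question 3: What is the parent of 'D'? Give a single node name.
Answer: A

Derivation:
Scan adjacency: D appears as child of A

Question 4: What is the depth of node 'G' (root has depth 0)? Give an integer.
Answer: 3

Derivation:
Path from root to G: A -> F -> C -> G
Depth = number of edges = 3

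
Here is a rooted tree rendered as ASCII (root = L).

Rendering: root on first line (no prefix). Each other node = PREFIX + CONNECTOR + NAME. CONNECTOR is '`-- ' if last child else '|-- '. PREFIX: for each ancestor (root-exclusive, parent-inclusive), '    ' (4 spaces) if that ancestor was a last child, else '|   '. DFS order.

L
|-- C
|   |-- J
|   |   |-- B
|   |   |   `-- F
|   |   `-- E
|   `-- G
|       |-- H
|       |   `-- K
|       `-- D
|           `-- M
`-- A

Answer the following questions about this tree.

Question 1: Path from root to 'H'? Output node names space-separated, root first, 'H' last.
Answer: L C G H

Derivation:
Walk down from root: L -> C -> G -> H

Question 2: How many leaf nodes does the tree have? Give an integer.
Answer: 5

Derivation:
Leaves (nodes with no children): A, E, F, K, M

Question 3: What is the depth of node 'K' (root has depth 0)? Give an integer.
Answer: 4

Derivation:
Path from root to K: L -> C -> G -> H -> K
Depth = number of edges = 4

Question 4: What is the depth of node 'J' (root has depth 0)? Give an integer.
Answer: 2

Derivation:
Path from root to J: L -> C -> J
Depth = number of edges = 2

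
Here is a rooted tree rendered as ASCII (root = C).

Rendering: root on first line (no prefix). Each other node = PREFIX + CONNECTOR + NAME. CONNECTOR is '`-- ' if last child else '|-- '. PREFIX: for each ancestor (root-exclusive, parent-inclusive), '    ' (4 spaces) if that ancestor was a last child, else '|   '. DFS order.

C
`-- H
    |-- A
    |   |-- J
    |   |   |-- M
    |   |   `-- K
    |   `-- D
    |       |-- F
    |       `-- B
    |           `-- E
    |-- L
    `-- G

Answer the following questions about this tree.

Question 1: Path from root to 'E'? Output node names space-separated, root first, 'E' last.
Answer: C H A D B E

Derivation:
Walk down from root: C -> H -> A -> D -> B -> E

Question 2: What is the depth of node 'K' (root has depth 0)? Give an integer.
Path from root to K: C -> H -> A -> J -> K
Depth = number of edges = 4

Answer: 4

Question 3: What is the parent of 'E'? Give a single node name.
Scan adjacency: E appears as child of B

Answer: B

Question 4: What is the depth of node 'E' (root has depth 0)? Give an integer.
Answer: 5

Derivation:
Path from root to E: C -> H -> A -> D -> B -> E
Depth = number of edges = 5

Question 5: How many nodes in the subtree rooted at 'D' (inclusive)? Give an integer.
Answer: 4

Derivation:
Subtree rooted at D contains: B, D, E, F
Count = 4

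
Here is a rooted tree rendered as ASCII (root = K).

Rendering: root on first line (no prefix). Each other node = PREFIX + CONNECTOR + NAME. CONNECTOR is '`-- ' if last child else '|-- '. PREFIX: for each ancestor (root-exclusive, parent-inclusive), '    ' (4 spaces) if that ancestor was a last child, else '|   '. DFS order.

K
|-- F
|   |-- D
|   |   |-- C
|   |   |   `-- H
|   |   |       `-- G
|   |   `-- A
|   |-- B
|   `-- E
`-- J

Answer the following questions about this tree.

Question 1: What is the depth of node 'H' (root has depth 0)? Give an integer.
Path from root to H: K -> F -> D -> C -> H
Depth = number of edges = 4

Answer: 4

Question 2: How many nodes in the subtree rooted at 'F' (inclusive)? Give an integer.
Subtree rooted at F contains: A, B, C, D, E, F, G, H
Count = 8

Answer: 8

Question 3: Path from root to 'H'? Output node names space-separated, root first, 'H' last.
Answer: K F D C H

Derivation:
Walk down from root: K -> F -> D -> C -> H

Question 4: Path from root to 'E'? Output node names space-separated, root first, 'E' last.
Answer: K F E

Derivation:
Walk down from root: K -> F -> E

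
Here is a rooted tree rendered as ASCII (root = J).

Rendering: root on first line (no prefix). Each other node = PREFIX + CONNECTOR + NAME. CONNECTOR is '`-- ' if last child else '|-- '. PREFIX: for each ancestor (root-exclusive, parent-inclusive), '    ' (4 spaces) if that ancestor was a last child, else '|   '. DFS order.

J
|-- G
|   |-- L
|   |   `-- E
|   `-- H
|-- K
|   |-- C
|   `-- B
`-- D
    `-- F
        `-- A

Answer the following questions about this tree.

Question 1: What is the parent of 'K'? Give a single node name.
Scan adjacency: K appears as child of J

Answer: J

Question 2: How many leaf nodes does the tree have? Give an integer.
Answer: 5

Derivation:
Leaves (nodes with no children): A, B, C, E, H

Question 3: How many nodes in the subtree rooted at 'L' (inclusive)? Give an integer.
Subtree rooted at L contains: E, L
Count = 2

Answer: 2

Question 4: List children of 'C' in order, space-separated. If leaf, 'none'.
Answer: none

Derivation:
Node C's children (from adjacency): (leaf)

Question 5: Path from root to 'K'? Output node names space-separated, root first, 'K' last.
Walk down from root: J -> K

Answer: J K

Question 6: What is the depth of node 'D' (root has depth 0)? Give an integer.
Answer: 1

Derivation:
Path from root to D: J -> D
Depth = number of edges = 1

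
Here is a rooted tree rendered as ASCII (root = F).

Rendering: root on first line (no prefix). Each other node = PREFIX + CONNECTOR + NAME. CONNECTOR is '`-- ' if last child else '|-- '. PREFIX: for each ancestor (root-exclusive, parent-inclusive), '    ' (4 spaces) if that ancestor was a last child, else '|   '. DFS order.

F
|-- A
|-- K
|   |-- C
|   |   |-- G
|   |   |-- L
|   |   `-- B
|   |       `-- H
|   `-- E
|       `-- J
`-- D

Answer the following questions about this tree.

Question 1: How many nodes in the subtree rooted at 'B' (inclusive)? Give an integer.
Subtree rooted at B contains: B, H
Count = 2

Answer: 2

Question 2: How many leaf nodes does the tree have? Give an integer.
Answer: 6

Derivation:
Leaves (nodes with no children): A, D, G, H, J, L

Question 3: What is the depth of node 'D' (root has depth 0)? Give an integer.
Answer: 1

Derivation:
Path from root to D: F -> D
Depth = number of edges = 1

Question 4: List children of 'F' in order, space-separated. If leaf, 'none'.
Node F's children (from adjacency): A, K, D

Answer: A K D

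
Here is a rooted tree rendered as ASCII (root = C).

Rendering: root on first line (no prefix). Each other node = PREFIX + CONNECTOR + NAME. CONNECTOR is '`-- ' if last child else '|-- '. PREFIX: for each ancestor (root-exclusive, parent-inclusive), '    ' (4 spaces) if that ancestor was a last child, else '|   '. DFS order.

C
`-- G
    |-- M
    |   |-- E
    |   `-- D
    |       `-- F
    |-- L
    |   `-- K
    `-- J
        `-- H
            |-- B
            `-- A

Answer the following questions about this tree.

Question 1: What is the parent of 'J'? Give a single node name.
Answer: G

Derivation:
Scan adjacency: J appears as child of G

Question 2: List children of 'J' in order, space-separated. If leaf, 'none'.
Node J's children (from adjacency): H

Answer: H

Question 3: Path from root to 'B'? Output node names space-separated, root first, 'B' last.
Walk down from root: C -> G -> J -> H -> B

Answer: C G J H B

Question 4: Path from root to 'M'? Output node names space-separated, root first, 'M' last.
Walk down from root: C -> G -> M

Answer: C G M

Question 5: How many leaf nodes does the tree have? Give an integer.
Answer: 5

Derivation:
Leaves (nodes with no children): A, B, E, F, K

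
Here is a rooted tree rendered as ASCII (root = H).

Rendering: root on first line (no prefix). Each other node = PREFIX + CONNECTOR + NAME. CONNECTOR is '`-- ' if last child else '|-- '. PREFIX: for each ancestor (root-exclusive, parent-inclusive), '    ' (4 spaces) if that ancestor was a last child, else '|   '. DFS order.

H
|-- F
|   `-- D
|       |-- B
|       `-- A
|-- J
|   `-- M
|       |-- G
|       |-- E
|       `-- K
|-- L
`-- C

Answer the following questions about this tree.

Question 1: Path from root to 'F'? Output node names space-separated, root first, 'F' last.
Answer: H F

Derivation:
Walk down from root: H -> F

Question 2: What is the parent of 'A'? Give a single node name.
Scan adjacency: A appears as child of D

Answer: D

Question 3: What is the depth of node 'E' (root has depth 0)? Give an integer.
Answer: 3

Derivation:
Path from root to E: H -> J -> M -> E
Depth = number of edges = 3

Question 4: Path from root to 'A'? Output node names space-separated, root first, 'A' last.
Answer: H F D A

Derivation:
Walk down from root: H -> F -> D -> A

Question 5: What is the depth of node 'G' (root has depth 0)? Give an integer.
Answer: 3

Derivation:
Path from root to G: H -> J -> M -> G
Depth = number of edges = 3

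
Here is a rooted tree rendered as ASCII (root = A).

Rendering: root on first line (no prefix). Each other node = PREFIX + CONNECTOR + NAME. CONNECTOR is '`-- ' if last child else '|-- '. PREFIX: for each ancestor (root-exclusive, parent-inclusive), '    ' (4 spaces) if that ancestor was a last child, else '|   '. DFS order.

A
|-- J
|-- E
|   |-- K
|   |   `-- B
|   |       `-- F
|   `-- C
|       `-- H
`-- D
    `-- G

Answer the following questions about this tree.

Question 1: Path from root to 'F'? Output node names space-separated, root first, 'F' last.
Walk down from root: A -> E -> K -> B -> F

Answer: A E K B F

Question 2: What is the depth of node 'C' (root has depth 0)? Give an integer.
Path from root to C: A -> E -> C
Depth = number of edges = 2

Answer: 2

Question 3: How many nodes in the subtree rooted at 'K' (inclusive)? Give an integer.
Answer: 3

Derivation:
Subtree rooted at K contains: B, F, K
Count = 3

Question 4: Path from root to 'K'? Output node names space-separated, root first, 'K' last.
Walk down from root: A -> E -> K

Answer: A E K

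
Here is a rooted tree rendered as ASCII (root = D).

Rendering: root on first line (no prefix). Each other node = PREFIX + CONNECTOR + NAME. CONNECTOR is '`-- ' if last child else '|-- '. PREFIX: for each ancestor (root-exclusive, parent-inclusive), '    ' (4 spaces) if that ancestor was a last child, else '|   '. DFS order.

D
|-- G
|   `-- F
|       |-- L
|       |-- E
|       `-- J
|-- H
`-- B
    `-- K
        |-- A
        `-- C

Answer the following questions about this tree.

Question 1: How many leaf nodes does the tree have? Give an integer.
Answer: 6

Derivation:
Leaves (nodes with no children): A, C, E, H, J, L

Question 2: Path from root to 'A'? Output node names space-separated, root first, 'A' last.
Answer: D B K A

Derivation:
Walk down from root: D -> B -> K -> A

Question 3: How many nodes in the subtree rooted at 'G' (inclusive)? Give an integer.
Subtree rooted at G contains: E, F, G, J, L
Count = 5

Answer: 5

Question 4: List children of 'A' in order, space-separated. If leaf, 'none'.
Answer: none

Derivation:
Node A's children (from adjacency): (leaf)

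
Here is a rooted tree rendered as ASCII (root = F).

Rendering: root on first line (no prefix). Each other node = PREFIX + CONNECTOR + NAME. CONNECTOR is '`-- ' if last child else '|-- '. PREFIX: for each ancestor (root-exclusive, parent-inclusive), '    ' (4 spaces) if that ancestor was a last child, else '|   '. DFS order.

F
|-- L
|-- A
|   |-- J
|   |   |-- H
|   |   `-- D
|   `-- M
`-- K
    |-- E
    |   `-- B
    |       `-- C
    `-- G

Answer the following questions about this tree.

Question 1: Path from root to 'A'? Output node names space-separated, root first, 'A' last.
Answer: F A

Derivation:
Walk down from root: F -> A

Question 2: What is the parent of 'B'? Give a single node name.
Scan adjacency: B appears as child of E

Answer: E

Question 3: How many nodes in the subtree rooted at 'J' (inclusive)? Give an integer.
Answer: 3

Derivation:
Subtree rooted at J contains: D, H, J
Count = 3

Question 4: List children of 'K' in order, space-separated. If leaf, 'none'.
Answer: E G

Derivation:
Node K's children (from adjacency): E, G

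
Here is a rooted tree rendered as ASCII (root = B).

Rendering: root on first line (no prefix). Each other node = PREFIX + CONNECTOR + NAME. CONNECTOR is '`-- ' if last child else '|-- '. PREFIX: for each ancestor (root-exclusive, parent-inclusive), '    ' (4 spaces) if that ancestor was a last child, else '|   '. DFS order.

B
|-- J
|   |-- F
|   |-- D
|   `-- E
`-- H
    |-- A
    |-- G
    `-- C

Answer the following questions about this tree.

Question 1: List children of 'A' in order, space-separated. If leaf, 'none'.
Node A's children (from adjacency): (leaf)

Answer: none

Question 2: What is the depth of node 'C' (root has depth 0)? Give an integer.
Answer: 2

Derivation:
Path from root to C: B -> H -> C
Depth = number of edges = 2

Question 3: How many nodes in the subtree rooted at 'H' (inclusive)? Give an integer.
Answer: 4

Derivation:
Subtree rooted at H contains: A, C, G, H
Count = 4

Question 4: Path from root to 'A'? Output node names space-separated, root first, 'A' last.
Answer: B H A

Derivation:
Walk down from root: B -> H -> A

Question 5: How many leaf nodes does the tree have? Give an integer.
Leaves (nodes with no children): A, C, D, E, F, G

Answer: 6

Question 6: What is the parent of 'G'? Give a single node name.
Answer: H

Derivation:
Scan adjacency: G appears as child of H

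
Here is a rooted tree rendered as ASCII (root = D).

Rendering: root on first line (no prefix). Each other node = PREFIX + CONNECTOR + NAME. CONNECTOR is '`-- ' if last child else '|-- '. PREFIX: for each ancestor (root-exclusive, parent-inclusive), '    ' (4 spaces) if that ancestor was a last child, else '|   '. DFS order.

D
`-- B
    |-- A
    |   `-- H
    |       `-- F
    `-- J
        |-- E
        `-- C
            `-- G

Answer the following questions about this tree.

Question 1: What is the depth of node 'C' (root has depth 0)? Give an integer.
Path from root to C: D -> B -> J -> C
Depth = number of edges = 3

Answer: 3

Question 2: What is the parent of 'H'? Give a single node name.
Answer: A

Derivation:
Scan adjacency: H appears as child of A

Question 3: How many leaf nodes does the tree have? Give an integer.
Answer: 3

Derivation:
Leaves (nodes with no children): E, F, G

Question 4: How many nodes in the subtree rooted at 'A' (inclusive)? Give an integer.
Answer: 3

Derivation:
Subtree rooted at A contains: A, F, H
Count = 3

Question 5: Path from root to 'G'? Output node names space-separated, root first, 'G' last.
Walk down from root: D -> B -> J -> C -> G

Answer: D B J C G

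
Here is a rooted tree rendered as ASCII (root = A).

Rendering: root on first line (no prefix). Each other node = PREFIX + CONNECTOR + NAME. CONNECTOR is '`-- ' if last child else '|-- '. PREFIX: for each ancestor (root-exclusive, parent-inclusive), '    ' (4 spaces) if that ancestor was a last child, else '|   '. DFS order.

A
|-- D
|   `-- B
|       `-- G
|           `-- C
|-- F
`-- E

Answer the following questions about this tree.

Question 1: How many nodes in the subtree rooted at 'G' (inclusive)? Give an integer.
Subtree rooted at G contains: C, G
Count = 2

Answer: 2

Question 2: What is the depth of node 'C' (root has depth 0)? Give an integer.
Answer: 4

Derivation:
Path from root to C: A -> D -> B -> G -> C
Depth = number of edges = 4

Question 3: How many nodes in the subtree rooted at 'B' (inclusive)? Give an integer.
Answer: 3

Derivation:
Subtree rooted at B contains: B, C, G
Count = 3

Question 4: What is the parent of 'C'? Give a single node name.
Scan adjacency: C appears as child of G

Answer: G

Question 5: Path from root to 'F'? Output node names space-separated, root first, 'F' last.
Walk down from root: A -> F

Answer: A F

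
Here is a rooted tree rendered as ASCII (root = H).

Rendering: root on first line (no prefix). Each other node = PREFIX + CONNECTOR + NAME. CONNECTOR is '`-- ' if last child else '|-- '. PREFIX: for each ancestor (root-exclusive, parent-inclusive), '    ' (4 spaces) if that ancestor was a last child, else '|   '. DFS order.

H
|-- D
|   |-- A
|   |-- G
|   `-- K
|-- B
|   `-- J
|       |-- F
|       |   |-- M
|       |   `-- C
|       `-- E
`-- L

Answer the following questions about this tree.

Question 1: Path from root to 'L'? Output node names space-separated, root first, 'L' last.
Walk down from root: H -> L

Answer: H L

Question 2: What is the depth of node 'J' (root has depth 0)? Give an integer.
Answer: 2

Derivation:
Path from root to J: H -> B -> J
Depth = number of edges = 2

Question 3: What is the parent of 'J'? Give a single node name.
Answer: B

Derivation:
Scan adjacency: J appears as child of B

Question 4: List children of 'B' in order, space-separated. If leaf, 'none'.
Node B's children (from adjacency): J

Answer: J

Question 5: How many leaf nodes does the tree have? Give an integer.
Leaves (nodes with no children): A, C, E, G, K, L, M

Answer: 7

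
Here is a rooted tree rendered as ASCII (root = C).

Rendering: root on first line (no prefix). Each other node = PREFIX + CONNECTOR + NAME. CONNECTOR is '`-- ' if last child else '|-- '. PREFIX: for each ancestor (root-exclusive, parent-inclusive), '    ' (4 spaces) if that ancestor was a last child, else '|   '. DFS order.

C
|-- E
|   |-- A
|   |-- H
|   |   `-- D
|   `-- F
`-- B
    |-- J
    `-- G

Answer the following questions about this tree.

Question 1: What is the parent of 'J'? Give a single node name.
Answer: B

Derivation:
Scan adjacency: J appears as child of B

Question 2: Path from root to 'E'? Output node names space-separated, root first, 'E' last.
Walk down from root: C -> E

Answer: C E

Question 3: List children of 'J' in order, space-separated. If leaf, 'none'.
Answer: none

Derivation:
Node J's children (from adjacency): (leaf)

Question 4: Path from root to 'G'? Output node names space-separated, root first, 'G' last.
Answer: C B G

Derivation:
Walk down from root: C -> B -> G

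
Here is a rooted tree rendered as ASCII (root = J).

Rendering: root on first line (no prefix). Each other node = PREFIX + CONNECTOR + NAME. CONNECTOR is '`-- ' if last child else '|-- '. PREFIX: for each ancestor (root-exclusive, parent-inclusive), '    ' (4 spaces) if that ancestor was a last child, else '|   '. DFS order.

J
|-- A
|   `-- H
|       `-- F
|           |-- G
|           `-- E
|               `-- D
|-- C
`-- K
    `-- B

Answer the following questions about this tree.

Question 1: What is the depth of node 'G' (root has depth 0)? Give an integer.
Answer: 4

Derivation:
Path from root to G: J -> A -> H -> F -> G
Depth = number of edges = 4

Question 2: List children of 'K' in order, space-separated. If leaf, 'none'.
Node K's children (from adjacency): B

Answer: B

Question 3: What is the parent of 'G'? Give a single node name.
Scan adjacency: G appears as child of F

Answer: F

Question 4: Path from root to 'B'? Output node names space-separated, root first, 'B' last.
Walk down from root: J -> K -> B

Answer: J K B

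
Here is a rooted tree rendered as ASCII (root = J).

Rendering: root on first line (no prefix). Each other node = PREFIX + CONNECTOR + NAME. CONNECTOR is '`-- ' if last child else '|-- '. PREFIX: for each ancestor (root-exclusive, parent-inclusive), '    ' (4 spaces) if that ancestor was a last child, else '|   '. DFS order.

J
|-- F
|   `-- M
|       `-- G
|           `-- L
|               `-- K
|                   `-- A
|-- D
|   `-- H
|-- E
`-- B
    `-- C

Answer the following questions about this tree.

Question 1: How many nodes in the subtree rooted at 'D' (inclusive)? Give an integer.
Answer: 2

Derivation:
Subtree rooted at D contains: D, H
Count = 2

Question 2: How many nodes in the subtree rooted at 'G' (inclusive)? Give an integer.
Subtree rooted at G contains: A, G, K, L
Count = 4

Answer: 4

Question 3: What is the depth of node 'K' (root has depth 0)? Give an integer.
Path from root to K: J -> F -> M -> G -> L -> K
Depth = number of edges = 5

Answer: 5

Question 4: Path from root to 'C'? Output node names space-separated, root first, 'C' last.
Answer: J B C

Derivation:
Walk down from root: J -> B -> C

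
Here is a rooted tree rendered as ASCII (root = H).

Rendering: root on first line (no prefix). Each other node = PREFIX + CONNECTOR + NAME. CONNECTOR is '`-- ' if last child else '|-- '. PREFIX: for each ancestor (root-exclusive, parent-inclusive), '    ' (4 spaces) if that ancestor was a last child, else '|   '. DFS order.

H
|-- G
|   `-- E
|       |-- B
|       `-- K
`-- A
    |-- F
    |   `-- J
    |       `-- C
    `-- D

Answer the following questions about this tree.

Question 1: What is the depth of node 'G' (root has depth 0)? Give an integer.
Answer: 1

Derivation:
Path from root to G: H -> G
Depth = number of edges = 1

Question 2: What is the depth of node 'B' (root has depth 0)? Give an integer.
Answer: 3

Derivation:
Path from root to B: H -> G -> E -> B
Depth = number of edges = 3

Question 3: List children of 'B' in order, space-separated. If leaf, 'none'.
Answer: none

Derivation:
Node B's children (from adjacency): (leaf)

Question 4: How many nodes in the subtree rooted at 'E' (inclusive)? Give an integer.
Subtree rooted at E contains: B, E, K
Count = 3

Answer: 3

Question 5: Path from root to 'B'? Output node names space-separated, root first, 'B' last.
Walk down from root: H -> G -> E -> B

Answer: H G E B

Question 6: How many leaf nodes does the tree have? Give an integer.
Leaves (nodes with no children): B, C, D, K

Answer: 4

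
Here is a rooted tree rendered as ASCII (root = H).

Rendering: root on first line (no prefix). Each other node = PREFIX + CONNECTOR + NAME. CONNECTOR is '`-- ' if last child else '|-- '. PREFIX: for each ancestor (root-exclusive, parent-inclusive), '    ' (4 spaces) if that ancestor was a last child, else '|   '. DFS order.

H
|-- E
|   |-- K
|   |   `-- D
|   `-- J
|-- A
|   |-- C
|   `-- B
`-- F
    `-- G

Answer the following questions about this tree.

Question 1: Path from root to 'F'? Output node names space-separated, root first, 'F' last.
Walk down from root: H -> F

Answer: H F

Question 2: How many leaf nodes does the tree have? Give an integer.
Leaves (nodes with no children): B, C, D, G, J

Answer: 5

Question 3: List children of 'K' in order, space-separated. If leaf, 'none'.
Answer: D

Derivation:
Node K's children (from adjacency): D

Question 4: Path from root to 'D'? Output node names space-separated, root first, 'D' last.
Walk down from root: H -> E -> K -> D

Answer: H E K D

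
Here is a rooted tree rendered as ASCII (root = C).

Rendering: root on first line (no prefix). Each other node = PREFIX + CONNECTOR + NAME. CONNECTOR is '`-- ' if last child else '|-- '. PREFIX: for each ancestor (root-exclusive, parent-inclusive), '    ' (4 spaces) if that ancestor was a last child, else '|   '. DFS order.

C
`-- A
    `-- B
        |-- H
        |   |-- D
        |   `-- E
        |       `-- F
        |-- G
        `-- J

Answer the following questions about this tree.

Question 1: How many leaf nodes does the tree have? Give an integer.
Leaves (nodes with no children): D, F, G, J

Answer: 4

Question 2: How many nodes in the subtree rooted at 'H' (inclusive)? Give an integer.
Subtree rooted at H contains: D, E, F, H
Count = 4

Answer: 4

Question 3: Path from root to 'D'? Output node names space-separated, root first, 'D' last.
Walk down from root: C -> A -> B -> H -> D

Answer: C A B H D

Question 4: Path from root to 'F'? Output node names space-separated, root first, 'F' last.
Walk down from root: C -> A -> B -> H -> E -> F

Answer: C A B H E F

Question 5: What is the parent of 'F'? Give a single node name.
Scan adjacency: F appears as child of E

Answer: E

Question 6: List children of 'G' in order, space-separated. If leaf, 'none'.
Node G's children (from adjacency): (leaf)

Answer: none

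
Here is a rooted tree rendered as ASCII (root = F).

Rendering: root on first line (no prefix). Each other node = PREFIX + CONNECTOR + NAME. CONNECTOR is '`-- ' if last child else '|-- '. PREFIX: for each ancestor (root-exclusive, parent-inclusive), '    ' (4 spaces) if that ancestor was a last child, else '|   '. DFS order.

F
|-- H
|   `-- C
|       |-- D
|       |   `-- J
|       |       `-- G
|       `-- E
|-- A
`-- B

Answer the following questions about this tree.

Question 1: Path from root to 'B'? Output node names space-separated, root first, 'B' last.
Walk down from root: F -> B

Answer: F B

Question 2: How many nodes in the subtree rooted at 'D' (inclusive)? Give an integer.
Answer: 3

Derivation:
Subtree rooted at D contains: D, G, J
Count = 3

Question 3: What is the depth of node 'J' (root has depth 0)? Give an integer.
Path from root to J: F -> H -> C -> D -> J
Depth = number of edges = 4

Answer: 4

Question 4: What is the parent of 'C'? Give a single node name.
Scan adjacency: C appears as child of H

Answer: H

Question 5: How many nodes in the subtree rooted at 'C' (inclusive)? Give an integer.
Subtree rooted at C contains: C, D, E, G, J
Count = 5

Answer: 5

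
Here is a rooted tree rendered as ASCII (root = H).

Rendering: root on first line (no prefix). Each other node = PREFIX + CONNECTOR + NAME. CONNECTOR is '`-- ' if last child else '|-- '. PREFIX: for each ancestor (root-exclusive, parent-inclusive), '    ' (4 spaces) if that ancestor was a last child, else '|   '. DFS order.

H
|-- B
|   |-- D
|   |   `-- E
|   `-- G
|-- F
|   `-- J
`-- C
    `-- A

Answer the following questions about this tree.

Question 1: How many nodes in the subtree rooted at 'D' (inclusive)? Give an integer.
Answer: 2

Derivation:
Subtree rooted at D contains: D, E
Count = 2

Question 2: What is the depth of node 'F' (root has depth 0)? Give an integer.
Path from root to F: H -> F
Depth = number of edges = 1

Answer: 1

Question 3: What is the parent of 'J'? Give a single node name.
Answer: F

Derivation:
Scan adjacency: J appears as child of F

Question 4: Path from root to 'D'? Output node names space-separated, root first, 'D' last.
Walk down from root: H -> B -> D

Answer: H B D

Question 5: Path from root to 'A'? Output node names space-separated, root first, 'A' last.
Walk down from root: H -> C -> A

Answer: H C A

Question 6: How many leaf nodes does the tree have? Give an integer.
Answer: 4

Derivation:
Leaves (nodes with no children): A, E, G, J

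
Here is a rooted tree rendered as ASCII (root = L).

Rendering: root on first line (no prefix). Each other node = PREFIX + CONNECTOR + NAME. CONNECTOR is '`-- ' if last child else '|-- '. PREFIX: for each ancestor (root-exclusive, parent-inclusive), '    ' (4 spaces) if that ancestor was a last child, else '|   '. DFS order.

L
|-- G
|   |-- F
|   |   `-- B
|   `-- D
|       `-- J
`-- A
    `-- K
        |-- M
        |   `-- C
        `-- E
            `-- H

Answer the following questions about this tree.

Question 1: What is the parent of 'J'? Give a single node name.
Answer: D

Derivation:
Scan adjacency: J appears as child of D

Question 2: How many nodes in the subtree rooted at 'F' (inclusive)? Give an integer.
Subtree rooted at F contains: B, F
Count = 2

Answer: 2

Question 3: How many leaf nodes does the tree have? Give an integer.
Leaves (nodes with no children): B, C, H, J

Answer: 4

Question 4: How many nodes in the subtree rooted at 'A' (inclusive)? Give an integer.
Subtree rooted at A contains: A, C, E, H, K, M
Count = 6

Answer: 6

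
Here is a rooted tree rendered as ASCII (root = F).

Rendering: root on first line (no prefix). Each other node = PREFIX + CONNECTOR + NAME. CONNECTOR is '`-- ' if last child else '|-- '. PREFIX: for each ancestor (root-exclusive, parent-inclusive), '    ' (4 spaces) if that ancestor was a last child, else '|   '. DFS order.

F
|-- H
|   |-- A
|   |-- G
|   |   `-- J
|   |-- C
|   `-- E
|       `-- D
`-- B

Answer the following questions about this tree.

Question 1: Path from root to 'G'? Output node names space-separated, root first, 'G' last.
Answer: F H G

Derivation:
Walk down from root: F -> H -> G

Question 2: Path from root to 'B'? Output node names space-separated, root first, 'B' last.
Answer: F B

Derivation:
Walk down from root: F -> B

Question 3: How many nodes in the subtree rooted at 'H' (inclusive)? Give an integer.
Answer: 7

Derivation:
Subtree rooted at H contains: A, C, D, E, G, H, J
Count = 7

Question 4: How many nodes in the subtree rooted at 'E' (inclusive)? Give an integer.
Subtree rooted at E contains: D, E
Count = 2

Answer: 2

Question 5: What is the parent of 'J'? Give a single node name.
Answer: G

Derivation:
Scan adjacency: J appears as child of G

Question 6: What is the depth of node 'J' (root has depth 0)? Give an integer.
Path from root to J: F -> H -> G -> J
Depth = number of edges = 3

Answer: 3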